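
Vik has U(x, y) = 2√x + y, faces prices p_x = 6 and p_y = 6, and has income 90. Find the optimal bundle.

MU_x = 2/(2√x), MU_y = 1.
MRS = 2/(2√x) ÷ 1.
Tangency: set MRS = p_x/p_y = 6/6 = 1.
MRS depends only on x: 1/√x = 1 ⇒ √x = 1/1 = 1 ⇒ x* = 1.
From the budget, 6·y = 90 − 6·1 = 84, so y* = 14.

x* = 1, y* = 14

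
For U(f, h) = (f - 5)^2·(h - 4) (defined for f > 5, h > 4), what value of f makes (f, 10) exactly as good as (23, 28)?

U(23, 28) = 7776.
Set U(f, 10) = 7776 and solve.
With h = 10: (10 − 4) = 6, so (f − 5)^2 = 7776/6 = 1296.
Taking the square root (with f > 5): f − 5 = 36, so f = 41.
Check: U(41, 10) = 7776.

f = 41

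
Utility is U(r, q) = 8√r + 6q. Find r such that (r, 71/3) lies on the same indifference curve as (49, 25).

r = 64

U(49, 25) = 206.
Set U(r, 71/3) = 206 and solve.
With q = 71/3: 8√r = 206 − 6·71/3 = 64, so √r = 8 and r = 64.
Check: U(64, 71/3) = 206.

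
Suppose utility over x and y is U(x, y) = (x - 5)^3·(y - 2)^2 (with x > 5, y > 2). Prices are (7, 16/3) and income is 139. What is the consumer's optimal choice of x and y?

x* = 13, y* = 9

MU_x = 3·(x−5)^2·(y−2)^2, MU_y = 2·(x−5)^3·(y−2).
MRS = (3/2)·(y−2)/(x−5).
Tangency: set MRS = p_x/p_y = 7/(16/3) = 21/16.
So (3/2)·(y − 2)/(x − 5) = 21/16, i.e. (y − 2) = 0.875·(x − 5).
Rewrite the budget in excess-of-subsistence terms: 7·(x − 5) + (16/3)·(y − 2) = 139 − 7·5 − (16/3)·2 = 280/3.
Substituting, (35/3)·(x − 5) = 280/3, so x − 5 = 8 and x* = 13.
Then y − 2 = 0.875·8 = 7, so y* = 9.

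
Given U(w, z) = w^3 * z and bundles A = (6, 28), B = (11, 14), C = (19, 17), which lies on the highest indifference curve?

Evaluate utility at each bundle:
U(A) = 6048.
U(B) = 18634.
U(C) = 116603.
Highest utility is C, so C ≻ B ≻ A.

Bundle C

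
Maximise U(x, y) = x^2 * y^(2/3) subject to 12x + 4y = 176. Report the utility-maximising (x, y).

x* = 11, y* = 11

MU_x = 2·x·y^(2/3) and MU_y = 2/3·x^2·y^(-1/3).
MRS = MU_x/MU_y = (3)·y/x.
Tangency: set MRS = p_x/p_y = 12/4 = 3.
So (3)·y/x = 3, i.e. y = x.
Substitute into the budget 12·x + 4·y = 176: 16·x = 176, so x* = 11.
Then y* = 11.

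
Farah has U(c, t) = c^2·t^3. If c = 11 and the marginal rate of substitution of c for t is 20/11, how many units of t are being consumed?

t = 30

MU_c = 2·c·t^3 and MU_t = 3·c^2·t^2.
MRS = MU_c/MU_t = (2/3)·t/c.
Substitute c = 11: MRS = t/16.5. Setting t/16.5 = 20/11 gives t = (20/11)·16.5 = 30.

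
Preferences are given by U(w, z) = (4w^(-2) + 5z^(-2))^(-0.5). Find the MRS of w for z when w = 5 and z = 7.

For CES with ρ = -2, MRS = (4/5)·(z/w)^3.
At (5, 7): MRS = 1372/625.
The indifference curve has slope −1372/625 at this bundle.

MRS = 1372/625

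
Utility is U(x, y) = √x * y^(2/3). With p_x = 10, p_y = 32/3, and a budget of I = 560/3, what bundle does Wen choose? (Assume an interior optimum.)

MU_x = 0.5·x^(-0.5)·y^(2/3) and MU_y = 2/3·√x·y^(-1/3).
MRS = MU_x/MU_y = (0.75)·y/x.
Tangency: set MRS = p_x/p_y = 10/(32/3) = 15/16.
So (0.75)·y/x = 15/16, i.e. y = 1.25·x.
Substitute into the budget 10·x + (32/3)·y = 560/3: (70/3)·x = 560/3, so x* = 8.
Then y* = 1.25·8 = 10.

x* = 8, y* = 10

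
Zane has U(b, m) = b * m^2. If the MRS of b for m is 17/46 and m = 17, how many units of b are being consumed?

MU_b = m^2 and MU_m = 2·b·m.
MRS = MU_b/MU_m = (1/2)·m/b.
Substitute m = 17: MRS = 8.5/b. Setting 8.5/b = 17/46 gives b = 8.5/(17/46) = 23.

b = 23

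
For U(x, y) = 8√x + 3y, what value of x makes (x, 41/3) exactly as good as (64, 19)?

x = 100

U(64, 19) = 121.
Set U(x, 41/3) = 121 and solve.
With y = 41/3: 8√x = 121 − 3·41/3 = 80, so √x = 10 and x = 100.
Check: U(100, 41/3) = 121.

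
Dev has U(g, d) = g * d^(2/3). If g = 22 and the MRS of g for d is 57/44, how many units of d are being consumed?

MU_g = d^(2/3) and MU_d = 2/3·g·d^(-1/3).
MRS = MU_g/MU_d = (1.5)·d/g.
Substitute g = 22: MRS = d/(44/3). Setting d/(44/3) = 57/44 gives d = (57/44)·(44/3) = 19.

d = 19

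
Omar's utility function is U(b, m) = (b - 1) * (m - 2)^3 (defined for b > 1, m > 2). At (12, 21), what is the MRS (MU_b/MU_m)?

MU_b = (m−2)^3, MU_m = 3·(b−1)·(m−2)^2.
MRS = (1/3)·(m−2)/(b−1).
At (12, 21): MRS = 19/33.
The indifference curve has slope −19/33 at this bundle.

MRS = 19/33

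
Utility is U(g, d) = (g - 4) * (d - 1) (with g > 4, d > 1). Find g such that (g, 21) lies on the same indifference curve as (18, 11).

U(18, 11) = 140.
Set U(g, 21) = 140 and solve.
With d = 21: (21 − 1) = 20, so (g − 4) = 140/20 = 7.
So g = 4 + 7 = 11.
Check: U(11, 21) = 140.

g = 11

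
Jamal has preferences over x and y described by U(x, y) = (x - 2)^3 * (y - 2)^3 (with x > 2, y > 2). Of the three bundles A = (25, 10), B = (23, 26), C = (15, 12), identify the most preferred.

Bundle B

Evaluate utility at each bundle:
U(A) = 6229504.
U(B) = 128024064.
U(C) = 2197000.
Highest utility is B, so B ≻ A ≻ C.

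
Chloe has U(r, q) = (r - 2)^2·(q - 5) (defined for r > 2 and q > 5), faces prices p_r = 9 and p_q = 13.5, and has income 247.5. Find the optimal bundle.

r* = 14, q* = 9

MU_r = 2·(r−2)·(q−5), MU_q = (r−2)^2.
MRS = (2/1)·(q−5)/(r−2).
Tangency: set MRS = p_r/p_q = 9/13.5 = 2/3.
So (2/1)·(q − 5)/(r − 2) = 2/3, i.e. (q − 5) = (1/3)·(r − 2).
Rewrite the budget in excess-of-subsistence terms: 9·(r − 2) + 13.5·(q − 5) = 247.5 − 9·2 − 13.5·5 = 162.
Substituting, 13.5·(r − 2) = 162, so r − 2 = 12 and r* = 14.
Then q − 5 = (1/3)·12 = 4, so q* = 9.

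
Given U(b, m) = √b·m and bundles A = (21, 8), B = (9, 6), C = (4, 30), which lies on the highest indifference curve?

Bundle C

Evaluate utility at each bundle:
U(A) = 36.661.
U(B) = 18.000.
U(C) = 60.000.
Highest utility is C, so C ≻ A ≻ B.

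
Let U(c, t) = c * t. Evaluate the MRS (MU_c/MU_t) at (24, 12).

MRS = 0.5

MU_c = t and MU_t = c.
MRS = MU_c/MU_t = t/c.
At (24, 12): MRS = 0.5.
That is, one extra unit of c is worth 0.5 units of t at the margin.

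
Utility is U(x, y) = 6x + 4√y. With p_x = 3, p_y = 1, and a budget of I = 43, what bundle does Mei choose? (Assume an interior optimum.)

x* = 14, y* = 1

MU_x = 6, MU_y = 4/(2√y).
MRS = 6 ÷ (4/(2√y)).
Tangency: set MRS = p_x/p_y = 3/1 = 3.
MRS depends only on y: 3·√y = 3 ⇒ √y = 3/3 = 1 ⇒ y* = 1.
From the budget, 3·x = 43 − 1·1 = 42, so x* = 14.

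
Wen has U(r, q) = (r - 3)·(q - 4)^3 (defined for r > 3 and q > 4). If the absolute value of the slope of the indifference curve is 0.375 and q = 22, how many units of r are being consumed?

r = 19

MU_r = (q−4)^3, MU_q = 3·(r−3)·(q−4)^2.
MRS = (1/3)·(q−4)/(r−3).
Substitute q = 22: MRS = 6/(r − 3). Setting this equal to 0.375 gives r − 3 = 6/0.375 = 16, so r = 19.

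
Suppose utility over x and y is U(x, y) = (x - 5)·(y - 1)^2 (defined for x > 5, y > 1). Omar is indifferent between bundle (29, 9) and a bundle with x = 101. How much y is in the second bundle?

y = 5

U(29, 9) = 1536.
Set U(101, y) = 1536 and solve.
With x = 101: (101 − 5) = 96, so (y − 1)^2 = 1536/96 = 16.
Taking the square root (with y > 1): y − 1 = 4, so y = 5.
Check: U(101, 5) = 1536.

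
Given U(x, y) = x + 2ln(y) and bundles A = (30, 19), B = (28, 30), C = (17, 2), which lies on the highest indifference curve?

Bundle A

Evaluate utility at each bundle:
U(A) = 35.889.
U(B) = 34.802.
U(C) = 18.386.
Highest utility is A, so A ≻ B ≻ C.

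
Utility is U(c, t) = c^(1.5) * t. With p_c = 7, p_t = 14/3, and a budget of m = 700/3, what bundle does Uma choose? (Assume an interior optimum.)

c* = 20, t* = 20

MU_c = 1.5·√c·t and MU_t = c^(1.5).
MRS = MU_c/MU_t = (1.5)·t/c.
Tangency: set MRS = p_c/p_t = 7/(14/3) = 1.5.
So (1.5)·t/c = 1.5, i.e. t = c.
Substitute into the budget 7·c + (14/3)·t = 700/3: (35/3)·c = 700/3, so c* = 20.
Then t* = 20.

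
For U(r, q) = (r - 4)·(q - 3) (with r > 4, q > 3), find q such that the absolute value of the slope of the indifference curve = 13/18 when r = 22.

q = 16

MU_r = (q−3), MU_q = (r−4).
MRS = (q−3)/(r−4).
Substitute r = 22: MRS = (q − 3)/18. Setting this equal to 13/18 gives q − 3 = (13/18)·18 = 13, so q = 16.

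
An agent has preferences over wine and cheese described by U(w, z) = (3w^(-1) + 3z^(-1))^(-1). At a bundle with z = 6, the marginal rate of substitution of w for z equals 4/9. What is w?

For CES with ρ = -1, MRS = (z/w)^2.
Setting (6/w)^2 = 4/9 gives 6/w = 2/3 and w = 9.

w = 9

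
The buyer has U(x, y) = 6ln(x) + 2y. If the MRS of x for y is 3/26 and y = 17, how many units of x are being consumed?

MU_x = 6/x, MU_y = 2.
MRS = 6/x ÷ 2.
MRS depends only on x: 3/x = 3/26 ⇒ x = 3/(3/26) = 26.

x = 26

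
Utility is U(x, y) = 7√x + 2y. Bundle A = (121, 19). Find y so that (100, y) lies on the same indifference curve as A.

U(121, 19) = 115.
Set U(100, y) = 115 and solve.
With x = 100: √100 = 10, so 2y = 115 − 7·10 = 45 and y = 22.5.
Check: U(100, 22.5) = 115.

y = 22.5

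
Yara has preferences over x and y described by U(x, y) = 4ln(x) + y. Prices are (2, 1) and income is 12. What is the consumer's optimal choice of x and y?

MU_x = 4/x, MU_y = 1.
MRS = 4/x ÷ 1.
Tangency: set MRS = p_x/p_y = 2/1 = 2.
MRS depends only on x: 4/x = 2 ⇒ x* = 4/2 = 2.
From the budget, 1·y = 12 − 2·2 = 8, so y* = 8.

x* = 2, y* = 8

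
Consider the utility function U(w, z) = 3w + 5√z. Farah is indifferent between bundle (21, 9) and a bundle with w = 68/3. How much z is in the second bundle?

z = 4

U(21, 9) = 78.
Set U(68/3, z) = 78 and solve.
With w = 68/3: 5√z = 78 − 3·68/3 = 10, so √z = 2 and z = 4.
Check: U(68/3, 4) = 78.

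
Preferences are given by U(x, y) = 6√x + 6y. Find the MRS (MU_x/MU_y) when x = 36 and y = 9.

MRS = 1/12

MU_x = 6/(2√x), MU_y = 6.
MRS = 6/(2√x) ÷ 6.
At (36, 9): MRS = 1/12.
That is, one extra unit of x is worth 1/12 units of y at the margin.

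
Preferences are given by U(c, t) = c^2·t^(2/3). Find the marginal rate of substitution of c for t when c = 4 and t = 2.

MU_c = 2·c·t^(2/3) and MU_t = 2/3·c^2·t^(-1/3).
MRS = MU_c/MU_t = (3)·t/c.
At (4, 2): MRS = 1.5.
That is, one extra unit of c is worth 1.5 units of t at the margin.

MRS = 1.5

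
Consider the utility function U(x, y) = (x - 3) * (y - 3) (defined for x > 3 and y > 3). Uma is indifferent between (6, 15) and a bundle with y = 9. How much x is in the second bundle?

U(6, 15) = 36.
Set U(x, 9) = 36 and solve.
With y = 9: (9 − 3) = 6, so (x − 3) = 36/6 = 6.
So x = 3 + 6 = 9.
Check: U(9, 9) = 36.

x = 9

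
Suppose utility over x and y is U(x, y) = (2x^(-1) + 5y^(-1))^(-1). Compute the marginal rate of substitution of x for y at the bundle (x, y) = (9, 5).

MRS = 10/81

For CES with ρ = -1, MRS = (2/5)·(y/x)^2.
At (9, 5): MRS = 10/81.
The indifference curve has slope −10/81 at this bundle.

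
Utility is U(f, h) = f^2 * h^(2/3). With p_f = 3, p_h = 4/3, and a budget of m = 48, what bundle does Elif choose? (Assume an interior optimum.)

f* = 12, h* = 9

MU_f = 2·f·h^(2/3) and MU_h = 2/3·f^2·h^(-1/3).
MRS = MU_f/MU_h = (3)·h/f.
Tangency: set MRS = p_f/p_h = 3/(4/3) = 2.25.
So (3)·h/f = 2.25, i.e. h = 0.75·f.
Substitute into the budget 3·f + (4/3)·h = 48: 4·f = 48, so f* = 12.
Then h* = 0.75·12 = 9.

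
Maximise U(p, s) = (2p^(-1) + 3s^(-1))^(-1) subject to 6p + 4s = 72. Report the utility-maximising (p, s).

For CES with ρ = -1, MRS = (2/3)·(s/p)^2.
Tangency: set MRS = p_p/p_s = 6/4 = 1.5.
So (s/p)^2 = 2.25; taking the square root, s/p = 1.5, i.e. s = 1.5·p.
Substitute into the budget 6·p + 4·s = 72: 12·p = 72, so p* = 6 and s* = 1.5·6 = 9.

p* = 6, s* = 9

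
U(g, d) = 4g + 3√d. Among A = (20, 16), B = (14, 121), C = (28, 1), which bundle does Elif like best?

Evaluate utility at each bundle:
U(A) = 92.000.
U(B) = 89.000.
U(C) = 115.000.
Highest utility is C, so C ≻ A ≻ B.

Bundle C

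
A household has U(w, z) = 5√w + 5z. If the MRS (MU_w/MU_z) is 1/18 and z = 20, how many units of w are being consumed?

w = 81

MU_w = 5/(2√w), MU_z = 5.
MRS = 5/(2√w) ÷ 5.
MRS depends only on w: 0.5/√w = 1/18 ⇒ √w = 0.5/(1/18) = 9 ⇒ w = 81.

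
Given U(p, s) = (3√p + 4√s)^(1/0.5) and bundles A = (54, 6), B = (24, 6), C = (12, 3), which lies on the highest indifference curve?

Evaluate utility at each bundle:
U(A) = 1014.000.
U(B) = 600.000.
U(C) = 300.000.
Highest utility is A, so A ≻ B ≻ C.

Bundle A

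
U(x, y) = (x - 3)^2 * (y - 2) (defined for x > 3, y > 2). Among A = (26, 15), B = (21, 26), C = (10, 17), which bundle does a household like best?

Evaluate utility at each bundle:
U(A) = 6877.
U(B) = 7776.
U(C) = 735.
Highest utility is B, so B ≻ A ≻ C.

Bundle B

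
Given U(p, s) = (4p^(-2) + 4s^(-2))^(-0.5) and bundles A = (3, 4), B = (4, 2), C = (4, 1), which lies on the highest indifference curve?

Bundle A

Evaluate utility at each bundle:
U(A) = 1.200.
U(B) = 0.894.
U(C) = 0.485.
Highest utility is A, so A ≻ B ≻ C.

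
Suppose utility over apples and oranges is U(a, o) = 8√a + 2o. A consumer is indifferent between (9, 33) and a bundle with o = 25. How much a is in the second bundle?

U(9, 33) = 90.
Set U(a, 25) = 90 and solve.
With o = 25: 8√a = 90 − 2·25 = 40, so √a = 5 and a = 25.
Check: U(25, 25) = 90.

a = 25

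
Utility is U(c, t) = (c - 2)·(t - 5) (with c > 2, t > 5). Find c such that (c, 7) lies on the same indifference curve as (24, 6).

U(24, 6) = 22.
Set U(c, 7) = 22 and solve.
With t = 7: (7 − 5) = 2, so (c − 2) = 22/2 = 11.
So c = 2 + 11 = 13.
Check: U(13, 7) = 22.

c = 13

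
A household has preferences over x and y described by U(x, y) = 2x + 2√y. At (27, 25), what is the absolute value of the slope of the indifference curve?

MRS = 10

MU_x = 2, MU_y = 2/(2√y).
MRS = 2 ÷ (2/(2√y)).
At (27, 25): MRS = 10.
So at (27, 25) the consumer would give up 10 units of y for one more unit of x.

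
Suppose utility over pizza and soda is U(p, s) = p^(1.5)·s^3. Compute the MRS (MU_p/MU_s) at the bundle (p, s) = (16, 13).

MU_p = 1.5·√p·s^3 and MU_s = 3·p^(1.5)·s^2.
MRS = MU_p/MU_s = (0.5)·s/p.
At (16, 13): MRS = 13/32.
So at (16, 13) the consumer would give up 13/32 units of s for one more unit of p.

MRS = 13/32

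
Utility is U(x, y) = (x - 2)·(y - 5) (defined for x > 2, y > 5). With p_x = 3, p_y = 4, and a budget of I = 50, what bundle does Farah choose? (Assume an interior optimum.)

MU_x = (y−5), MU_y = (x−2).
MRS = (y−5)/(x−2).
Tangency: set MRS = p_x/p_y = 3/4 = 0.75.
So (y − 5)/(x − 2) = 0.75, i.e. (y − 5) = 0.75·(x − 2).
Rewrite the budget in excess-of-subsistence terms: 3·(x − 2) + 4·(y − 5) = 50 − 3·2 − 4·5 = 24.
Substituting, 6·(x − 2) = 24, so x − 2 = 4 and x* = 6.
Then y − 5 = 0.75·4 = 3, so y* = 8.

x* = 6, y* = 8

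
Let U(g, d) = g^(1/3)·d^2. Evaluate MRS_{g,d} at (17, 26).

MRS = 13/51

MU_g = 1/3·g^(-2/3)·d^2 and MU_d = 2·g^(1/3)·d.
MRS = MU_g/MU_d = (1/6)·d/g.
At (17, 26): MRS = 13/51.
So at (17, 26) the consumer would give up 13/51 units of d for one more unit of g.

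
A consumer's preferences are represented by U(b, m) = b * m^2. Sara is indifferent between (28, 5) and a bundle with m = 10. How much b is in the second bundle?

b = 7

U(28, 5) = 700.
Set U(b, 10) = 700 and solve.
With m = 10: 10^2 = 100, so b = 700/100 = 7.
Check: U(7, 10) = 700.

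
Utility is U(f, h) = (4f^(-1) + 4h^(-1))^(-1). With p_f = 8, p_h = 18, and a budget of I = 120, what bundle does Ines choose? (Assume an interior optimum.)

For CES with ρ = -1, MRS = (h/f)^2.
Tangency: set MRS = p_f/p_h = 8/18 = 4/9.
So (h/f)^2 = 4/9; taking the square root, h/f = 2/3, i.e. h = (2/3)·f.
Substitute into the budget 8·f + 18·h = 120: 20·f = 120, so f* = 6 and h* = (2/3)·6 = 4.

f* = 6, h* = 4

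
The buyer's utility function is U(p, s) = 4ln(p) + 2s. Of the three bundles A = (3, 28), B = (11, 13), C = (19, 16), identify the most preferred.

Bundle A

Evaluate utility at each bundle:
U(A) = 60.394.
U(B) = 35.592.
U(C) = 43.778.
Highest utility is A, so A ≻ C ≻ B.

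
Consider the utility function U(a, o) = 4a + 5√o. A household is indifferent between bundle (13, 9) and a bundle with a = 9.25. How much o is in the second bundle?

U(13, 9) = 67.
Set U(9.25, o) = 67 and solve.
With a = 9.25: 5√o = 67 − 4·9.25 = 30, so √o = 6 and o = 36.
Check: U(9.25, 36) = 67.

o = 36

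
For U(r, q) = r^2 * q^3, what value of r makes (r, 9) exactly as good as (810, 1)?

r = 30

U(810, 1) = 656100.
Set U(r, 9) = 656100 and solve.
With q = 9: 9^3 = 729, so r^2 = 656100/729 = 900; taking the square root, r = 30.
Check: U(30, 9) = 656100.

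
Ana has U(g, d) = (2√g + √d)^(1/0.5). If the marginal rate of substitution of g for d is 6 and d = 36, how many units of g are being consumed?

For CES with ρ = 0.5, MRS = (2/1)·√(d/g).
Setting (2/1)·√(36/g) = 6 gives √(36/g) = 3, so 36/g = 9 and g = 4.

g = 4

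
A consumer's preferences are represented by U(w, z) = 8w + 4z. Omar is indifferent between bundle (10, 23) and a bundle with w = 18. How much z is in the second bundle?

z = 7

U(10, 23) = 172.
Set U(18, z) = 172 and solve.
8·18 + 4z = 172 ⇒ 4z = 28 ⇒ z = 7.
Check: U(18, 7) = 172.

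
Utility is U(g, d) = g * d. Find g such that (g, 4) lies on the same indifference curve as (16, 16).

U(16, 16) = 256.
Set U(g, 4) = 256 and solve.
With d = 4: g = 256/4 = 64.
Check: U(64, 4) = 256.

g = 64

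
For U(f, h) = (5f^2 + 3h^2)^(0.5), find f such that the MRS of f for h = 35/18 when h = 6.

For CES with ρ = 2, MRS = (5/3)·(h/f)^(-1).
Setting (5/3)·(6/f)^(-1) = 35/18 gives (6/f)^(-1) = 7/6, so 6/f = 6/7 and f = 7.

f = 7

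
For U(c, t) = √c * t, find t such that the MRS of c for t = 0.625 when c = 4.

t = 5

MU_c = 0.5·c^(-0.5)·t and MU_t = √c.
MRS = MU_c/MU_t = (0.5)·t/c.
Substitute c = 4: MRS = t/8. Setting t/8 = 0.625 gives t = 0.625·8 = 5.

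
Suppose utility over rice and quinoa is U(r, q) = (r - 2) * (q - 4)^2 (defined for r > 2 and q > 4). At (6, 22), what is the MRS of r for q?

MRS = 2.25

MU_r = (q−4)^2, MU_q = 2·(r−2)·(q−4).
MRS = (1/2)·(q−4)/(r−2).
At (6, 22): MRS = 2.25.
That is, one extra unit of r is worth 2.25 units of q at the margin.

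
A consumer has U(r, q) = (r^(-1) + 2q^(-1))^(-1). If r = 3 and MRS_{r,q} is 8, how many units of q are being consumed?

For CES with ρ = -1, MRS = (1/2)·(q/r)^2.
Setting (1/2)·(q/3)^2 = 8 gives (q/3)^2 = 16, so q/3 = 4 and q = 12.

q = 12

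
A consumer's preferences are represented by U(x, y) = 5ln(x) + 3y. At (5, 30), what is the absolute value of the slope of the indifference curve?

MU_x = 5/x, MU_y = 3.
MRS = 5/x ÷ 3.
At (5, 30): MRS = 1/3.
The indifference curve has slope −1/3 at this bundle.

MRS = 1/3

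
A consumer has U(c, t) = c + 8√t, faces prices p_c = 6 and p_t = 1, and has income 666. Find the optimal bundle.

c* = 15, t* = 576

MU_c = 1, MU_t = 8/(2√t).
MRS = 1 ÷ (8/(2√t)).
Tangency: set MRS = p_c/p_t = 6/1 = 6.
MRS depends only on t: 0.25·√t = 6 ⇒ √t = 6/0.25 = 24 ⇒ t* = 576.
From the budget, 6·c = 666 − 1·576 = 90, so c* = 15.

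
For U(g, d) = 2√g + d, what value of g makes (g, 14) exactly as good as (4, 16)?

U(4, 16) = 20.
Set U(g, 14) = 20 and solve.
With d = 14: 2√g = 20 − 14 = 6, so √g = 3 and g = 9.
Check: U(9, 14) = 20.

g = 9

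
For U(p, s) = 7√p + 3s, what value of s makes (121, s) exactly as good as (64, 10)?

s = 3

U(64, 10) = 86.
Set U(121, s) = 86 and solve.
With p = 121: √121 = 11, so 3s = 86 − 7·11 = 9 and s = 3.
Check: U(121, 3) = 86.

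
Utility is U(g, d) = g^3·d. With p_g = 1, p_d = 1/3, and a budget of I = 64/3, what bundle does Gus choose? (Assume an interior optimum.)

MU_g = 3·g^2·d and MU_d = g^3.
MRS = MU_g/MU_d = (3/1)·d/g.
Tangency: set MRS = p_g/p_d = 1/(1/3) = 3.
So (3/1)·d/g = 3, i.e. d = g.
Substitute into the budget 1·g + (1/3)·d = 64/3: (4/3)·g = 64/3, so g* = 16.
Then d* = 16.

g* = 16, d* = 16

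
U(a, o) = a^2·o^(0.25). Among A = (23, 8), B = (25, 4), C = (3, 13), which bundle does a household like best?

Evaluate utility at each bundle:
U(A) = 889.668.
U(B) = 883.883.
U(C) = 17.089.
Highest utility is A, so A ≻ B ≻ C.

Bundle A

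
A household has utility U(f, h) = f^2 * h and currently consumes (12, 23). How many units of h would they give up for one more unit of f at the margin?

MRS = 23/6

MU_f = 2·f·h and MU_h = f^2.
MRS = MU_f/MU_h = (2/1)·h/f.
At (12, 23): MRS = 23/6.
So at (12, 23) the consumer would give up 23/6 units of h for one more unit of f.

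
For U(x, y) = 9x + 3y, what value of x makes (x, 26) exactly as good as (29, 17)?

U(29, 17) = 312.
Set U(x, 26) = 312 and solve.
9x + 3·26 = 312 ⇒ 9x = 234 ⇒ x = 26.
Check: U(26, 26) = 312.

x = 26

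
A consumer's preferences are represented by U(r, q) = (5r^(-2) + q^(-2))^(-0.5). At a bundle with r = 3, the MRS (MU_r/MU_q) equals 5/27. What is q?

q = 1

For CES with ρ = -2, MRS = (5/1)·(q/r)^3.
Setting (5/1)·(q/3)^3 = 5/27 gives (q/3)^3 = 1/27, so q/3 = 1/3 and q = 1.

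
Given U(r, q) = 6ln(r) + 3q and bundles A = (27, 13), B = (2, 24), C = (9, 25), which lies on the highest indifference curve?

Bundle C

Evaluate utility at each bundle:
U(A) = 58.775.
U(B) = 76.159.
U(C) = 88.183.
Highest utility is C, so C ≻ B ≻ A.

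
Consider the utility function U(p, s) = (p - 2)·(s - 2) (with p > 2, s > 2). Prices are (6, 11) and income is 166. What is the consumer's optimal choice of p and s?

MU_p = (s−2), MU_s = (p−2).
MRS = (s−2)/(p−2).
Tangency: set MRS = p_p/p_s = 6/11.
So (s − 2)/(p − 2) = 6/11, i.e. (s − 2) = (6/11)·(p − 2).
Rewrite the budget in excess-of-subsistence terms: 6·(p − 2) + 11·(s − 2) = 166 − 6·2 − 11·2 = 132.
Substituting, 12·(p − 2) = 132, so p − 2 = 11 and p* = 13.
Then s − 2 = (6/11)·11 = 6, so s* = 8.

p* = 13, s* = 8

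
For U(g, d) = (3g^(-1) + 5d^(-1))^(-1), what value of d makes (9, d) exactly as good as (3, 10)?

U depends on (g, d) only through S = 3g^(-1) + 5d^(-1), so equal utility means equal S. At (3, 10): S = 1.5.
With g = 9: 3·9^(-1) = 1/3, so 5d^(-1) = 1.5 − 1/3 = 7/6, i.e. d^(-1) = 7/30.
Hence d = 1/(7/30) = 30/7.
Check: U(9, 30/7) = 0.6667.

d = 30/7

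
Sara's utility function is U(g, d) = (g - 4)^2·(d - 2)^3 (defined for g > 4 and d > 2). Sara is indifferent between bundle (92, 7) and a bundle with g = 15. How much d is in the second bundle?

U(92, 7) = 968000.
Set U(15, d) = 968000 and solve.
With g = 15: (15 − 4)^2 = 121, so (d − 2)^3 = 968000/121 = 8000.
Taking the cube root (with d > 2): d − 2 = 20, so d = 22.
Check: U(15, 22) = 968000.

d = 22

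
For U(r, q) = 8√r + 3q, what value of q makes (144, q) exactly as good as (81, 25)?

q = 17

U(81, 25) = 147.
Set U(144, q) = 147 and solve.
With r = 144: √144 = 12, so 3q = 147 − 8·12 = 51 and q = 17.
Check: U(144, 17) = 147.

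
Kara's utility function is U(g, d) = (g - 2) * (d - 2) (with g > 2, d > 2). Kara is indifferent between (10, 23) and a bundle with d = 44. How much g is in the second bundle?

g = 6

U(10, 23) = 168.
Set U(g, 44) = 168 and solve.
With d = 44: (44 − 2) = 42, so (g − 2) = 168/42 = 4.
So g = 2 + 4 = 6.
Check: U(6, 44) = 168.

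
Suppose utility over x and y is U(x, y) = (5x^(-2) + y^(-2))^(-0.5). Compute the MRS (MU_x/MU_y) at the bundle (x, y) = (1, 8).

For CES with ρ = -2, MRS = (5/1)·(y/x)^3.
At (1, 8): MRS = 2560.
That is, one extra unit of x is worth 2560 units of y at the margin.

MRS = 2560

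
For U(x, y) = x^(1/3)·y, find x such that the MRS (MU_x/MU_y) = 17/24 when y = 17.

MU_x = 1/3·x^(-2/3)·y and MU_y = x^(1/3).
MRS = MU_x/MU_y = (1/3)·y/x.
Substitute y = 17: MRS = (17/3)/x. Setting (17/3)/x = 17/24 gives x = (17/3)/(17/24) = 8.

x = 8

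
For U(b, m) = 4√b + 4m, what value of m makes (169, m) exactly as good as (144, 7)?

U(144, 7) = 76.
Set U(169, m) = 76 and solve.
With b = 169: √169 = 13, so 4m = 76 − 4·13 = 24 and m = 6.
Check: U(169, 6) = 76.

m = 6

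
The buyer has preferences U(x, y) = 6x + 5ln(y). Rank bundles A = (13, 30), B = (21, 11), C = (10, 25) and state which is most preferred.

Bundle B

Evaluate utility at each bundle:
U(A) = 95.006.
U(B) = 137.989.
U(C) = 76.094.
Highest utility is B, so B ≻ A ≻ C.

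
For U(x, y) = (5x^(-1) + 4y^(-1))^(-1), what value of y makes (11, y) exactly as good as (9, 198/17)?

y = 9

U depends on (x, y) only through S = 5x^(-1) + 4y^(-1), so equal utility means equal S. At (9, 198/17): S = 89/99.
With x = 11: 5·11^(-1) = 5/11, so 4y^(-1) = 89/99 − 5/11 = 4/9, i.e. y^(-1) = 1/9.
Hence y = 1/(1/9) = 9.
Check: U(11, 9) = 1.1124.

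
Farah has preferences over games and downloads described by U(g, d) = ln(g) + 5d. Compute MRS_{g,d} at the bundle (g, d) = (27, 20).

MRS = 1/135

MU_g = 1/g, MU_d = 5.
MRS = 1/g ÷ 5.
At (27, 20): MRS = 1/135.
The indifference curve has slope −1/135 at this bundle.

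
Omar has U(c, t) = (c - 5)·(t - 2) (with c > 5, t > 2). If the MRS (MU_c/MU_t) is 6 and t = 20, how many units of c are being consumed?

MU_c = (t−2), MU_t = (c−5).
MRS = (t−2)/(c−5).
Substitute t = 20: MRS = 18/(c − 5). Setting this equal to 6 gives c − 5 = 18/6 = 3, so c = 8.

c = 8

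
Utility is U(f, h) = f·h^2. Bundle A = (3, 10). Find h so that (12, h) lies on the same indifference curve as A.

U(3, 10) = 300.
Set U(12, h) = 300 and solve.
With f = 12: h^2 = 300/12 = 25; taking the square root, h = 5.
Check: U(12, 5) = 300.

h = 5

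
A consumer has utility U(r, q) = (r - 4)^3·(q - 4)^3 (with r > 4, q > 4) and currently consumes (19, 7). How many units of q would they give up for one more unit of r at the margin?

MRS = 0.2

MU_r = 3·(r−4)^2·(q−4)^3, MU_q = 3·(r−4)^3·(q−4)^2.
MRS = (q−4)/(r−4).
At (19, 7): MRS = 0.2.
That is, one extra unit of r is worth 0.2 units of q at the margin.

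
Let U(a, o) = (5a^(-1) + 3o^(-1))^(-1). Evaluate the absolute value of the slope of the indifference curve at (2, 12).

MRS = 60

For CES with ρ = -1, MRS = (5/3)·(o/a)^2.
At (2, 12): MRS = 60.
The indifference curve has slope −60 at this bundle.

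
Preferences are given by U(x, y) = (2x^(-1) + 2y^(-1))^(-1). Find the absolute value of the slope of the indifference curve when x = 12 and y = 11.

For CES with ρ = -1, MRS = (y/x)^2.
At (12, 11): MRS = 121/144.
So at (12, 11) the consumer would give up 121/144 units of y for one more unit of x.

MRS = 121/144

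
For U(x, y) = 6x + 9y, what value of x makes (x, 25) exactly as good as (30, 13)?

x = 12

U(30, 13) = 297.
Set U(x, 25) = 297 and solve.
6x + 9·25 = 297 ⇒ 6x = 72 ⇒ x = 12.
Check: U(12, 25) = 297.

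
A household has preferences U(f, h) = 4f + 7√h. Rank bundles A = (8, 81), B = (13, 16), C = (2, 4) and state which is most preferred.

Bundle A

Evaluate utility at each bundle:
U(A) = 95.000.
U(B) = 80.000.
U(C) = 22.000.
Highest utility is A, so A ≻ B ≻ C.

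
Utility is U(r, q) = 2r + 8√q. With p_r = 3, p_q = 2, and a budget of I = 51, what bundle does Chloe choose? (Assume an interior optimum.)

MU_r = 2, MU_q = 8/(2√q).
MRS = 2 ÷ (8/(2√q)).
Tangency: set MRS = p_r/p_q = 3/2 = 1.5.
MRS depends only on q: 0.5·√q = 1.5 ⇒ √q = 1.5/0.5 = 3 ⇒ q* = 9.
From the budget, 3·r = 51 − 2·9 = 33, so r* = 11.

r* = 11, q* = 9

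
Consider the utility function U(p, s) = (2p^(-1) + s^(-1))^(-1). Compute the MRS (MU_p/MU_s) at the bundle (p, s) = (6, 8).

For CES with ρ = -1, MRS = (2/1)·(s/p)^2.
At (6, 8): MRS = 32/9.
So at (6, 8) the consumer would give up 32/9 units of s for one more unit of p.

MRS = 32/9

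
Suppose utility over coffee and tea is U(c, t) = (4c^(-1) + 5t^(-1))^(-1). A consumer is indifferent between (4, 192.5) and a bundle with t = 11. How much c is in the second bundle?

c = 7

U depends on (c, t) only through S = 4c^(-1) + 5t^(-1), so equal utility means equal S. At (4, 192.5): S = 79/77.
With t = 11: 5·11^(-1) = 5/11, so 4c^(-1) = 79/77 − 5/11 = 4/7, i.e. c^(-1) = 1/7.
Hence c = 1/(1/7) = 7.
Check: U(7, 11) = 0.9747.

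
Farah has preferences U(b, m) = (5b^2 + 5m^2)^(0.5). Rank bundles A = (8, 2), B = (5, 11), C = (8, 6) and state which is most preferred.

Evaluate utility at each bundle:
U(A) = 18.439.
U(B) = 27.019.
U(C) = 22.361.
Highest utility is B, so B ≻ C ≻ A.

Bundle B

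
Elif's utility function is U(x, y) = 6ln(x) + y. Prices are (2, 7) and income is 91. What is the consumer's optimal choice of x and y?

MU_x = 6/x, MU_y = 1.
MRS = 6/x ÷ 1.
Tangency: set MRS = p_x/p_y = 2/7.
MRS depends only on x: 6/x = 2/7 ⇒ x* = 6/(2/7) = 21.
From the budget, 7·y = 91 − 2·21 = 49, so y* = 7.

x* = 21, y* = 7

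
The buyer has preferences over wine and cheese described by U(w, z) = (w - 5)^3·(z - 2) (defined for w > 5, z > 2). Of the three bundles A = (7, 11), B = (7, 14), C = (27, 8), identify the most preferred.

Bundle C

Evaluate utility at each bundle:
U(A) = 72.
U(B) = 96.
U(C) = 63888.
Highest utility is C, so C ≻ B ≻ A.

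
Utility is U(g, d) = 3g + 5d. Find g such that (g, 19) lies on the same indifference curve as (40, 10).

g = 25

U(40, 10) = 170.
Set U(g, 19) = 170 and solve.
3g + 5·19 = 170 ⇒ 3g = 75 ⇒ g = 25.
Check: U(25, 19) = 170.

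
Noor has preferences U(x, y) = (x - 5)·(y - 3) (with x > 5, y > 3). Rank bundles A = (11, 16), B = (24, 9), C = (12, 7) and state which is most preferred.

Evaluate utility at each bundle:
U(A) = 78.
U(B) = 114.
U(C) = 28.
Highest utility is B, so B ≻ A ≻ C.

Bundle B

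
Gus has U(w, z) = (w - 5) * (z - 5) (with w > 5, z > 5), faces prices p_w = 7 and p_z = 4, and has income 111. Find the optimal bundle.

w* = 9, z* = 12

MU_w = (z−5), MU_z = (w−5).
MRS = (z−5)/(w−5).
Tangency: set MRS = p_w/p_z = 7/4 = 1.75.
So (z − 5)/(w − 5) = 1.75, i.e. (z − 5) = 1.75·(w − 5).
Rewrite the budget in excess-of-subsistence terms: 7·(w − 5) + 4·(z − 5) = 111 − 7·5 − 4·5 = 56.
Substituting, 14·(w − 5) = 56, so w − 5 = 4 and w* = 9.
Then z − 5 = 1.75·4 = 7, so z* = 12.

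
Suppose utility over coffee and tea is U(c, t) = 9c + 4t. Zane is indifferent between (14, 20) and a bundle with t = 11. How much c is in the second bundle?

U(14, 20) = 206.
Set U(c, 11) = 206 and solve.
9c + 4·11 = 206 ⇒ 9c = 162 ⇒ c = 18.
Check: U(18, 11) = 206.

c = 18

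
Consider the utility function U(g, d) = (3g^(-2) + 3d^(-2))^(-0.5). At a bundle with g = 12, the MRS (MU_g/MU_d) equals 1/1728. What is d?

For CES with ρ = -2, MRS = (d/g)^3.
Setting (d/12)^3 = 1/1728 gives d/12 = 1/12 and d = 1.

d = 1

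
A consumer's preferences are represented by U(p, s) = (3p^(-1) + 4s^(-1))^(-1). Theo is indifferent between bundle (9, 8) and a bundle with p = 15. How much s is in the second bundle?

U depends on (p, s) only through S = 3p^(-1) + 4s^(-1), so equal utility means equal S. At (9, 8): S = 5/6.
With p = 15: 3·15^(-1) = 0.2, so 4s^(-1) = 5/6 − 0.2 = 19/30, i.e. s^(-1) = 19/120.
Hence s = 1/(19/120) = 120/19.
Check: U(15, 120/19) = 1.2.

s = 120/19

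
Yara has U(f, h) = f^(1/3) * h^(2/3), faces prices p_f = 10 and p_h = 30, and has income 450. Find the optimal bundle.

f* = 15, h* = 10

MU_f = 1/3·f^(-2/3)·h^(2/3) and MU_h = 2/3·f^(1/3)·h^(-1/3).
MRS = MU_f/MU_h = (0.5)·h/f.
Tangency: set MRS = p_f/p_h = 10/30 = 1/3.
So (0.5)·h/f = 1/3, i.e. h = (2/3)·f.
Substitute into the budget 10·f + 30·h = 450: 30·f = 450, so f* = 15.
Then h* = (2/3)·15 = 10.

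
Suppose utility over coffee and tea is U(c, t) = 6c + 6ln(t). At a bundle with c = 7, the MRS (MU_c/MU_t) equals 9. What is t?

MU_c = 6, MU_t = 6/t.
MRS = 6 ÷ (6/t).
MRS depends only on t: t = 9 ⇒ t = 9.

t = 9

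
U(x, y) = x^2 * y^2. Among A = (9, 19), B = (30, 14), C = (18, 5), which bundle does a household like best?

Evaluate utility at each bundle:
U(A) = 29241.
U(B) = 176400.
U(C) = 8100.
Highest utility is B, so B ≻ A ≻ C.

Bundle B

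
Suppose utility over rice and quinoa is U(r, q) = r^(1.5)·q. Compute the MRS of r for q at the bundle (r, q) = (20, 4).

MU_r = 1.5·√r·q and MU_q = r^(1.5).
MRS = MU_r/MU_q = (1.5)·q/r.
At (20, 4): MRS = 0.3.
That is, one extra unit of r is worth 0.3 units of q at the margin.

MRS = 0.3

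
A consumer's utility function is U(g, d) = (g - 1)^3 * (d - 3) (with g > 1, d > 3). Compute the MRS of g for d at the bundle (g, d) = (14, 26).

MRS = 69/13

MU_g = 3·(g−1)^2·(d−3), MU_d = (g−1)^3.
MRS = (3/1)·(d−3)/(g−1).
At (14, 26): MRS = 69/13.
So at (14, 26) the consumer would give up 69/13 units of d for one more unit of g.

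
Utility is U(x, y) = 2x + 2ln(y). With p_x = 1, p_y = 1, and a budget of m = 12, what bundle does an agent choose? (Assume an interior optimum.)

MU_x = 2, MU_y = 2/y.
MRS = 2 ÷ (2/y).
Tangency: set MRS = p_x/p_y = 1/1 = 1.
MRS depends only on y: y = 1 ⇒ y* = 1.
From the budget, 1·x = 12 − 1·1 = 11, so x* = 11.

x* = 11, y* = 1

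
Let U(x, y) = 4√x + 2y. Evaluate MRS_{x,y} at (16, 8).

MU_x = 4/(2√x), MU_y = 2.
MRS = 4/(2√x) ÷ 2.
At (16, 8): MRS = 0.25.
The indifference curve has slope −0.25 at this bundle.

MRS = 0.25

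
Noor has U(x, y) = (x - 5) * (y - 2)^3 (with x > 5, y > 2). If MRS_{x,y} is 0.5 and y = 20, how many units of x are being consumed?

x = 17

MU_x = (y−2)^3, MU_y = 3·(x−5)·(y−2)^2.
MRS = (1/3)·(y−2)/(x−5).
Substitute y = 20: MRS = 6/(x − 5). Setting this equal to 0.5 gives x − 5 = 6/0.5 = 12, so x = 17.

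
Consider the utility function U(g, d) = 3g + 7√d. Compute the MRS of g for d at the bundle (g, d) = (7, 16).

MU_g = 3, MU_d = 7/(2√d).
MRS = 3 ÷ (7/(2√d)).
At (7, 16): MRS = 24/7.
The indifference curve has slope −24/7 at this bundle.

MRS = 24/7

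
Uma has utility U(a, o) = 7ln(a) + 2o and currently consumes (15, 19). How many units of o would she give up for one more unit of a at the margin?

MU_a = 7/a, MU_o = 2.
MRS = 7/a ÷ 2.
At (15, 19): MRS = 7/30.
That is, one extra unit of a is worth 7/30 units of o at the margin.

MRS = 7/30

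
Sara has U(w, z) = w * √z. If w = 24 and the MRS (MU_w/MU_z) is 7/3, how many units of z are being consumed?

MU_w = √z and MU_z = 0.5·w·z^(-0.5).
MRS = MU_w/MU_z = (2)·z/w.
Substitute w = 24: MRS = z/12. Setting z/12 = 7/3 gives z = (7/3)·12 = 28.

z = 28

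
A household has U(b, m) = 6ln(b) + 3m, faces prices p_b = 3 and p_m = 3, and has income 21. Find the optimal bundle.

MU_b = 6/b, MU_m = 3.
MRS = 6/b ÷ 3.
Tangency: set MRS = p_b/p_m = 3/3 = 1.
MRS depends only on b: 2/b = 1 ⇒ b* = 2/1 = 2.
From the budget, 3·m = 21 − 3·2 = 15, so m* = 5.

b* = 2, m* = 5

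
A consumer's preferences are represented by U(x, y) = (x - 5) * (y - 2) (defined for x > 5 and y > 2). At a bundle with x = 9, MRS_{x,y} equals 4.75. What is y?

MU_x = (y−2), MU_y = (x−5).
MRS = (y−2)/(x−5).
Substitute x = 9: MRS = (y − 2)/4. Setting this equal to 4.75 gives y − 2 = 4.75·4 = 19, so y = 21.

y = 21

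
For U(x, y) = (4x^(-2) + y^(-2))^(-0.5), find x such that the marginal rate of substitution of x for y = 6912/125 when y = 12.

x = 5

For CES with ρ = -2, MRS = (4/1)·(y/x)^3.
Setting (4/1)·(12/x)^3 = 6912/125 gives (12/x)^3 = 1728/125, so 12/x = 2.4 and x = 5.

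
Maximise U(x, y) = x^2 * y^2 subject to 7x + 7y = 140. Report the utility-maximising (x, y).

x* = 10, y* = 10

MU_x = 2·x·y^2 and MU_y = 2·x^2·y.
MRS = MU_x/MU_y = y/x.
Tangency: set MRS = p_x/p_y = 7/7 = 1.
So y/x = 1, i.e. y = x.
Substitute into the budget 7·x + 7·y = 140: 14·x = 140, so x* = 10.
Then y* = 10.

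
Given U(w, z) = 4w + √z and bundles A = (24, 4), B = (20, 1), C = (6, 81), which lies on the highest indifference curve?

Evaluate utility at each bundle:
U(A) = 98.000.
U(B) = 81.000.
U(C) = 33.000.
Highest utility is A, so A ≻ B ≻ C.

Bundle A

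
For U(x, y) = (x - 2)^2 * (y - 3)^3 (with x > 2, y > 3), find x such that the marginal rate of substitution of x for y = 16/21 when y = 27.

x = 23

MU_x = 2·(x−2)·(y−3)^3, MU_y = 3·(x−2)^2·(y−3)^2.
MRS = (2/3)·(y−3)/(x−2).
Substitute y = 27: MRS = 16/(x − 2). Setting this equal to 16/21 gives x − 2 = 16/(16/21) = 21, so x = 23.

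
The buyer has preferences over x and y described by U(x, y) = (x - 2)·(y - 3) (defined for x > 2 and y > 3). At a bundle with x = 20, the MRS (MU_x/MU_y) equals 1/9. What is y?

y = 5

MU_x = (y−3), MU_y = (x−2).
MRS = (y−3)/(x−2).
Substitute x = 20: MRS = (y − 3)/18. Setting this equal to 1/9 gives y − 3 = (1/9)·18 = 2, so y = 5.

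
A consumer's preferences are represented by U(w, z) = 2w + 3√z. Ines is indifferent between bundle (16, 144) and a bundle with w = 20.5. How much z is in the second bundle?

U(16, 144) = 68.
Set U(20.5, z) = 68 and solve.
With w = 20.5: 3√z = 68 − 2·20.5 = 27, so √z = 9 and z = 81.
Check: U(20.5, 81) = 68.

z = 81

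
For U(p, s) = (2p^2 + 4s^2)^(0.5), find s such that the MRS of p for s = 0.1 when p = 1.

s = 5

For CES with ρ = 2, MRS = (2/4)·(s/p)^(-1).
Setting (2/4)·(s/1)^(-1) = 0.1 gives (s/1)^(-1) = 0.2, so s/1 = 5 and s = 5.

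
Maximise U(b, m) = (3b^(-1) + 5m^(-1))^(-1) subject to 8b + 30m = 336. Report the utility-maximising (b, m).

b* = 12, m* = 8

For CES with ρ = -1, MRS = (3/5)·(m/b)^2.
Tangency: set MRS = p_b/p_m = 8/30 = 4/15.
So (m/b)^2 = 4/9; taking the square root, m/b = 2/3, i.e. m = (2/3)·b.
Substitute into the budget 8·b + 30·m = 336: 28·b = 336, so b* = 12 and m* = (2/3)·12 = 8.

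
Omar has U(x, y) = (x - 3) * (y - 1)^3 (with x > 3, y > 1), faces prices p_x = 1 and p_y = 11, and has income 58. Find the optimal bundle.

x* = 14, y* = 4

MU_x = (y−1)^3, MU_y = 3·(x−3)·(y−1)^2.
MRS = (1/3)·(y−1)/(x−3).
Tangency: set MRS = p_x/p_y = 1/11.
So (1/3)·(y − 1)/(x − 3) = 1/11, i.e. (y − 1) = (3/11)·(x − 3).
Rewrite the budget in excess-of-subsistence terms: 1·(x − 3) + 11·(y − 1) = 58 − 1·3 − 11·1 = 44.
Substituting, 4·(x − 3) = 44, so x − 3 = 11 and x* = 14.
Then y − 1 = (3/11)·11 = 3, so y* = 4.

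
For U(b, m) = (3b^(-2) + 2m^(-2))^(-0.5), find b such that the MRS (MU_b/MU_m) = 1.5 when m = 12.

For CES with ρ = -2, MRS = (3/2)·(m/b)^3.
Setting (3/2)·(12/b)^3 = 1.5 gives (12/b)^3 = 1, so 12/b = 1 and b = 12.

b = 12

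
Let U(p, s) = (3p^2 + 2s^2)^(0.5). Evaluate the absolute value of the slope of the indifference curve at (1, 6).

For CES with ρ = 2, MRS = (3/2)·(s/p)^(-1).
At (1, 6): MRS = 0.25.
The indifference curve has slope −0.25 at this bundle.

MRS = 0.25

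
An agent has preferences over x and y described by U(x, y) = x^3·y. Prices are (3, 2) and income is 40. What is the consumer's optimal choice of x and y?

MU_x = 3·x^2·y and MU_y = x^3.
MRS = MU_x/MU_y = (3/1)·y/x.
Tangency: set MRS = p_x/p_y = 3/2 = 1.5.
So (3/1)·y/x = 1.5, i.e. y = 0.5·x.
Substitute into the budget 3·x + 2·y = 40: 4·x = 40, so x* = 10.
Then y* = 0.5·10 = 5.

x* = 10, y* = 5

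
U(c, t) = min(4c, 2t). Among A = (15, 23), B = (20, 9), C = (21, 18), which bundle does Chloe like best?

Evaluate utility at each bundle:
U(A) = 46.
U(B) = 18.
U(C) = 36.
Highest utility is A, so A ≻ C ≻ B.

Bundle A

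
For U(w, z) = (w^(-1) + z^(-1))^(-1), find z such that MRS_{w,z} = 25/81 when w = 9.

For CES with ρ = -1, MRS = (z/w)^2.
Setting (z/9)^2 = 25/81 gives z/9 = 5/9 and z = 5.

z = 5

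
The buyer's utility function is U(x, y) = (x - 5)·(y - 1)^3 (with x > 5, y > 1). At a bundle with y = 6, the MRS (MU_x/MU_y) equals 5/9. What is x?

x = 8

MU_x = (y−1)^3, MU_y = 3·(x−5)·(y−1)^2.
MRS = (1/3)·(y−1)/(x−5).
Substitute y = 6: MRS = (5/3)/(x − 5). Setting this equal to 5/9 gives x − 5 = (5/3)/(5/9) = 3, so x = 8.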